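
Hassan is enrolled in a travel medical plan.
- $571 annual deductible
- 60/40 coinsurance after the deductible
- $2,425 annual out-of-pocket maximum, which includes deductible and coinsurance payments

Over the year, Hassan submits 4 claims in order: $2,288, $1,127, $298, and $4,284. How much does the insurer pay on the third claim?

$178.80

Bill 1, $2,288: $571 finishes the deductible; $1,717 goes to coinsurance; traveler's 40% is $686.80. Cost to traveler: $1,257.80. OOP to date $1,257.80. Insurer: $2,288 − $1,257.80 = $1,030.20.
Bill 2, $1,127: deductible met; 40% of $1,127 = $450.80. Traveler owes $450.80 (running OOP $1,708.60). Plan pays $1,127 − $450.80 = $676.20.
Bill 3, $298: deductible met; 40% of $298 = $119.20. Traveler owes $119.20 (running OOP $1,827.80). Insurer: $298 − $119.20 = $178.80.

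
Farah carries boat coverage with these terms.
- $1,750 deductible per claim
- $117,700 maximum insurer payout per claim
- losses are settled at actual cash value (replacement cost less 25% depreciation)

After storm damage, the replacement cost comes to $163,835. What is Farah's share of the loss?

$46,135

Depreciate 25%: the covered value is $163,835 × 0.75 = $122,876.25.
Less the $1,750 deductible: $122,876.25 − $1,750 = $121,126.25.
Since $121,126.25 > $117,700, the payout is capped at $117,700.
Owner's share is the uncovered remainder: $163,835 − $117,700 = $46,135.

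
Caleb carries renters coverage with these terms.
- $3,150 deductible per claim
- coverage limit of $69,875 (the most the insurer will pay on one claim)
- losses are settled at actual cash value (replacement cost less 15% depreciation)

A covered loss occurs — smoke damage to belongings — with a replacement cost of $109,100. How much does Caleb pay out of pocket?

At 15% depreciation, ACV = $109,100 − $16,365 = $92,735.
Less the $3,150 deductible: $92,735 − $3,150 = $89,585.
Since $89,585 > $69,875, the payout is capped at $69,875.
Tenant's share is the uncovered remainder: $109,100 − $69,875 = $39,225.

$39,225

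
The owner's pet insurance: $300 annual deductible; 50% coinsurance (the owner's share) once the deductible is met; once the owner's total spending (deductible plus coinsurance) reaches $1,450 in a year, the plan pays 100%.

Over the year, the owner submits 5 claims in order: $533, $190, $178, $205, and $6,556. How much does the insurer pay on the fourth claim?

$102.50

Claim 1 — $533: $300 finishes the deductible; $233 goes to coinsurance; coinsurance $233 × 50% = $116.50. Owner owes $416.50 (running OOP $416.50). Plan pays $533 − $416.50 = $116.50.
Claim 2 — $190: deductible met; 50% of $190 = $95. Owner pays $95; OOP now $511.50. Plan pays $190 − $95 = $95.
Claim 3 — $178: deductible met; 50% of $178 = $89. Owner owes $89 (running OOP $600.50). Plan pays $178 − $89 = $89.
Claim 4 — $205: deductible already satisfied, so owner's share is 50% × $205 = $102.50. Owner owes $102.50 (running OOP $703). Insurer: $205 − $102.50 = $102.50.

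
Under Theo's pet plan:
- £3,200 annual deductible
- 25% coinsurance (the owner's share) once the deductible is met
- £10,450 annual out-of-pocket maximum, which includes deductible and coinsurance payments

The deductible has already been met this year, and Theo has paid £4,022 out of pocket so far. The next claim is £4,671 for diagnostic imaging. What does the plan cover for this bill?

£3,503.25

With the deductible met, the entire £4,671 is subject to coinsurance.
Coinsurance: £4,671 × 25% = £1,167.75.
Total out-of-pocket so far would be £4,022 + £1,167.75 = £5,189.75, below the £10,450 cap — no reduction.
Insurer pays the balance: £4,671 − £1,167.75 = £3,503.25.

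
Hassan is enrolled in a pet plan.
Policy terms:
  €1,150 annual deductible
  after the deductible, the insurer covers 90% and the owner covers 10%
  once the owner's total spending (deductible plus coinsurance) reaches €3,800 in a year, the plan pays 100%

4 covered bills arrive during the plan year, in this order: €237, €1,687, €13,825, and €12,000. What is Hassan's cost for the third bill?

€1,382.50

Claim 1 (€237): fully absorbed by the deductible. Owner pays €237; OOP now €237.
Claim 2 (€1,687): €913 finishes the deductible; €774 goes to coinsurance; coinsurance €774 × 10% = €77.40. Owner pays €990.40; OOP now €1,227.40.
Claim 3 (€13,825): 10% coinsurance on €13,825 = €1,382.50. Owner owes €1,382.50 (running OOP €2,609.90).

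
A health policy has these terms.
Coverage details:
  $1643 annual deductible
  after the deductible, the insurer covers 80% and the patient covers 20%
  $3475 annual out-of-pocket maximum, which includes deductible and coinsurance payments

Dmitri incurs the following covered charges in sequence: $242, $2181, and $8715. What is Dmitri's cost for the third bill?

Claim 1 — $242: fully absorbed by the deductible. Cost to patient: $242. OOP to date $242.
Claim 2 — $2181: $1401 finishes the deductible; $780 goes to coinsurance; 20% of $780 = $156. Cost to patient: $1557. OOP to date $1799.
Claim 3 — $8715: deductible already satisfied, so patient's share is 20% × $8715 = $1743. OOP would hit $3542 > $3475, so the cap limits the patient to $3475 − $1799 = $1676.

$1676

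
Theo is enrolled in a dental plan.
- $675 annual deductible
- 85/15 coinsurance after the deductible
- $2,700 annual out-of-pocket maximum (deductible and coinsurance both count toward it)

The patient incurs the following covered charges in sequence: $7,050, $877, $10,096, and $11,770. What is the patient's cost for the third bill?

Claim 1 ($7,050): $675 to deductible, leaving $6,375; 15% of $6,375 = $956.25. Patient owes $1,631.25 (running OOP $1,631.25).
Claim 2 ($877): deductible met; 15% of $877 = $131.55. Cost to patient: $131.55. OOP to date $1,762.80.
Claim 3 ($10,096): deductible met; 15% of $10,096 = $1,514.40. OOP would hit $3,277.20 > $2,700, so the cap limits the patient to $2,700 − $1,762.80 = $937.20.

$937.20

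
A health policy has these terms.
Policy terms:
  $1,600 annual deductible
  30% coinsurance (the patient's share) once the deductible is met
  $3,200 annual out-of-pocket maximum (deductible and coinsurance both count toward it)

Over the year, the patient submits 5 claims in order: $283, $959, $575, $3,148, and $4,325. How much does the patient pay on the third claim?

$423.10

Claim 1 ($283): fully absorbed by the deductible. Patient pays $283; OOP now $283.
Claim 2 ($959): fully absorbed by the deductible. Cost to patient: $959. OOP to date $1,242.
Claim 3 ($575): $358 to deductible, leaving $217; patient's 30% is $65.10. Patient owes $423.10 (running OOP $1,665.10).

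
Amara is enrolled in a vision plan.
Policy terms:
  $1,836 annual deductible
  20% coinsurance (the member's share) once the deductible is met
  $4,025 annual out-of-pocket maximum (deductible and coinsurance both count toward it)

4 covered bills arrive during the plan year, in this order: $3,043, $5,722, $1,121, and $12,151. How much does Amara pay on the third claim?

Claim 1 — $3,043: deductible takes $1,836, $1,207 remains; coinsurance $1,207 × 20% = $241.40. Member owes $2,077.40 (running OOP $2,077.40).
Claim 2 — $5,722: deductible already satisfied, so member's share is 20% × $5,722 = $1,144.40. Cost to member: $1,144.40. OOP to date $3,221.80.
Claim 3 — $1,121: deductible already satisfied, so member's share is 20% × $1,121 = $224.20. Member owes $224.20 (running OOP $3,446).

$224.20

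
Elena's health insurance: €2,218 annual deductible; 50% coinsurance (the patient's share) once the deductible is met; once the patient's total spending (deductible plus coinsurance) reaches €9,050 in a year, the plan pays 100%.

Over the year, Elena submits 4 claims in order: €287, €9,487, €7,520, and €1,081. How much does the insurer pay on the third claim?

#1 (€287): fully absorbed by the deductible. Patient pays €287; OOP now €287. Plan pays €287 − €287 = €0.
#2 (€9,487): €1,931 to deductible, leaving €7,556; coinsurance €7,556 × 50% = €3,778. Cost to patient: €5,709. OOP to date €5,996. Insurer: €9,487 − €5,709 = €3,778.
#3 (€7,520): 50% coinsurance on €7,520 = €3,760. Adding that to €5,996 gives €9,756, past the €9,050 cap; patient pays only €9,050 − €5,996 = €3,054. Plan pays €7,520 − €3,054 = €4,466.

€4,466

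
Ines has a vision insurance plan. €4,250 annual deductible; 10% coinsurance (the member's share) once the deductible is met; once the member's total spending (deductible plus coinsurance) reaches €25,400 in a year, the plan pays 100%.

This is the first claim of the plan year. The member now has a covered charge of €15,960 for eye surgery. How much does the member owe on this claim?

The full €4,250 deductible is still open; €4,250 of this bill applies to it.
The remaining €11,710 (= €15,960 − €4,250) moves to coinsurance.
10% of €11,710 = €1,171 falls to the member.
Member responsibility before any cap: €4,250 + €1,171 = €5,421.
Year-to-date out-of-pocket becomes €0 + €5,421 = €5,421, still under the €25,400 maximum, so no cap applies.

€5,421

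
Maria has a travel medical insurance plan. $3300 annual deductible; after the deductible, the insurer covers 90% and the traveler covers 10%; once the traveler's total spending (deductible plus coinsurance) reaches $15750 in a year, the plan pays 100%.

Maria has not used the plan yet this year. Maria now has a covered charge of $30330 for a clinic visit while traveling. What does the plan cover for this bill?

Nothing has been paid toward the $3300 deductible, so the first $3300 of this charge is applied there.
After the $3300 deductible portion, $30330 − $3300 = $27030 is subject to coinsurance.
Traveler's 10% share of $27030 is $2703.
That puts the traveler's cost at $3300 + $2703 = $6003 before any cap.
Cumulative spending $0 + $6003 = $6003 stays under the $15750 maximum.
Insurer pays the balance: $30330 − $6003 = $24327.

$24327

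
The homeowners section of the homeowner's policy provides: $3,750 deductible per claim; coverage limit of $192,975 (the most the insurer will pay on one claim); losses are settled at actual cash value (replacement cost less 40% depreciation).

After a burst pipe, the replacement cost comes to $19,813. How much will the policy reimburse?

Depreciate 40%: the covered value is $19,813 × 0.6 = $11,887.80.
Less the $3,750 deductible: $11,887.80 − $3,750 = $8,137.80.
That's under the $192,975 cap, so the insurer reimburses the full $8,137.80.

$8,137.80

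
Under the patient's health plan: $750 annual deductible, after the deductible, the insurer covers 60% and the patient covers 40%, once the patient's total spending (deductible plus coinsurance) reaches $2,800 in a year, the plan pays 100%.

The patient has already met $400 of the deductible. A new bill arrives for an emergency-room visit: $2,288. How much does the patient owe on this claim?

Remaining deductible: $750 − $400 = $350.
The remaining $1,938 (= $2,288 − $350) moves to coinsurance.
Patient's 40% share of $1,938 is $775.20.
That puts the patient's cost at $350 + $775.20 = $1,125.20 before any cap.
Cumulative spending $400 + $1,125.20 = $1,525.20 stays under the $2,800 maximum.

$1,125.20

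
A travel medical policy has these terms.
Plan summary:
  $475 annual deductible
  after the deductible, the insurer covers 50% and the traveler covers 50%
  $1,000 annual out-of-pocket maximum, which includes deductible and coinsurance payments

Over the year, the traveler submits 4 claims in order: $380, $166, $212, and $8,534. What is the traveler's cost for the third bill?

Bill 1, $380: fully absorbed by the deductible. Traveler pays $380; OOP now $380.
Bill 2, $166: $95 to deductible, leaving $71; traveler's 50% is $35.50. Traveler owes $130.50 (running OOP $510.50).
Bill 3, $212: deductible already satisfied, so traveler's share is 50% × $212 = $106. Cost to traveler: $106. OOP to date $616.50.

$106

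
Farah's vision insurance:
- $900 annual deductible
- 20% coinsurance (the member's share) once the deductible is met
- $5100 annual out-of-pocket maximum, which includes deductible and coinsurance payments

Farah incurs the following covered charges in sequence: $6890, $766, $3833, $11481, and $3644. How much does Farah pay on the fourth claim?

$2082.20

#1 ($6890): deductible takes $900, $5990 remains; 20% of $5990 = $1198. Cost to member: $2098. OOP to date $2098.
#2 ($766): deductible met; 20% of $766 = $153.20. Cost to member: $153.20. OOP to date $2251.20.
#3 ($3833): 20% coinsurance on $3833 = $766.60. Member pays $766.60; OOP now $3017.80.
#4 ($11481): 20% coinsurance on $11481 = $2296.20. OOP would hit $5314 > $5100, so the cap limits the member to $5100 − $3017.80 = $2082.20.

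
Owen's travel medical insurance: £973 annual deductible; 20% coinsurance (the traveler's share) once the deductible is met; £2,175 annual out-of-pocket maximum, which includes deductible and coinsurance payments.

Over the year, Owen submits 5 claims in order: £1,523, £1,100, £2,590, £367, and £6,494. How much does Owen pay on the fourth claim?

#1 (£1,523): deductible takes £973, £550 remains; coinsurance £550 × 20% = £110. Traveler pays £1,083; OOP now £1,083.
#2 (£1,100): deductible already satisfied, so traveler's share is 20% × £1,100 = £220. Traveler owes £220 (running OOP £1,303).
#3 (£2,590): deductible met; 20% of £2,590 = £518. Traveler owes £518 (running OOP £1,821).
#4 (£367): deductible met; 20% of £367 = £73.40. Cost to traveler: £73.40. OOP to date £1,894.40.

£73.40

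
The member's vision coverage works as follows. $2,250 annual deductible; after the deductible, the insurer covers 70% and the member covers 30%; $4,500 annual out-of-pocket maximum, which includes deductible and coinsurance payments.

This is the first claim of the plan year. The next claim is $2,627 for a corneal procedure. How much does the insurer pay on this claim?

$263.90

Nothing has been paid toward the $2,250 deductible, so the first $2,250 of this charge is applied there.
After the $2,250 deductible portion, $2,627 − $2,250 = $377 is subject to coinsurance.
Coinsurance: $377 × 30% = $113.10.
So the member owes $2,250 + $113.10 = $2,363.10 before any cap.
Cumulative spending $0 + $2,363.10 = $2,363.10 stays under the $4,500 maximum.
Insurer pays the balance: $2,627 − $2,363.10 = $263.90.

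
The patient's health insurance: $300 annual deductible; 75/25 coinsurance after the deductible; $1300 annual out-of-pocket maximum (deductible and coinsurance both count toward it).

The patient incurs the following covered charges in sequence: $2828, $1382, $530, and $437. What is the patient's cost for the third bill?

$22.50

Claim 1 ($2828): deductible takes $300, $2528 remains; coinsurance $2528 × 25% = $632. Patient owes $932 (running OOP $932).
Claim 2 ($1382): deductible met; 25% of $1382 = $345.50. Patient pays $345.50; OOP now $1277.50.
Claim 3 ($530): deductible already satisfied, so patient's share is 25% × $530 = $132.50. That would push OOP to $1410, over the $1300 cap, so patient pays $1300 − $1277.50 = $22.50.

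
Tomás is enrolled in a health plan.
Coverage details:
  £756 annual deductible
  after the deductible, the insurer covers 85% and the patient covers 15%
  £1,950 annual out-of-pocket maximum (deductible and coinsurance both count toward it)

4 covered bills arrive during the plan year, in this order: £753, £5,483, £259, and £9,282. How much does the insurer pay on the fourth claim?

£8,948.85

Claim 1 — £753: fully absorbed by the deductible. Patient pays £753; OOP now £753. Insurer: £753 − £753 = £0.
Claim 2 — £5,483: £3 finishes the deductible; £5,480 goes to coinsurance; coinsurance £5,480 × 15% = £822. Patient pays £825; OOP now £1,578. Insurer: £5,483 − £825 = £4,658.
Claim 3 — £259: deductible met; 15% of £259 = £38.85. Cost to patient: £38.85. OOP to date £1,616.85. Insurer: £259 − £38.85 = £220.15.
Claim 4 — £9,282: deductible met; 15% of £9,282 = £1,392.30. Adding that to £1,616.85 gives £3,009.15, past the £1,950 cap; patient pays only £1,950 − £1,616.85 = £333.15. Insurer: £9,282 − £333.15 = £8,948.85.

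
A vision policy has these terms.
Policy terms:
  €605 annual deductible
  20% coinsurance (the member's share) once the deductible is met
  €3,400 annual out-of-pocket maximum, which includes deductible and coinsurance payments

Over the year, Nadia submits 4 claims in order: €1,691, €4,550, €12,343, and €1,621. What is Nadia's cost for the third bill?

€1,667.80

Claim 1 (€1,691): deductible takes €605, €1,086 remains; coinsurance €1,086 × 20% = €217.20. Cost to member: €822.20. OOP to date €822.20.
Claim 2 (€4,550): 20% coinsurance on €4,550 = €910. Member owes €910 (running OOP €1,732.20).
Claim 3 (€12,343): deductible met; 20% of €12,343 = €2,468.60. That would push OOP to €4,200.80, over the €3,400 cap, so member pays €3,400 − €1,732.20 = €1,667.80.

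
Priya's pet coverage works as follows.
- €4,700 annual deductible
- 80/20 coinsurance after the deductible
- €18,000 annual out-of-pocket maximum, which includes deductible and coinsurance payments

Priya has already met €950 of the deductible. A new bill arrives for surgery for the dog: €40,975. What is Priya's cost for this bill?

€950 of the €4,700 deductible is already met, leaving €3,750.
That leaves €40,975 − €3,750 = €37,225 for coinsurance.
Coinsurance: €37,225 × 20% = €7,445.
So the owner owes €3,750 + €7,445 = €11,195 before any cap.
Total out-of-pocket so far would be €950 + €11,195 = €12,145, below the €18,000 cap — no reduction.

€11,195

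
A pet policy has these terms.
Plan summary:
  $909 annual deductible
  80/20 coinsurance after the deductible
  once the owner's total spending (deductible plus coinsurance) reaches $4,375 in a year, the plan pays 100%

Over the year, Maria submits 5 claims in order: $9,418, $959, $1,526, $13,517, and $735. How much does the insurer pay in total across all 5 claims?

$21,780

Bill 1, $9,418: deductible takes $909, $8,509 remains; coinsurance $8,509 × 20% = $1,701.80. Owner owes $2,610.80 (running OOP $2,610.80). Plan pays $9,418 − $2,610.80 = $6,807.20.
Bill 2, $959: deductible met; 20% of $959 = $191.80. Owner pays $191.80; OOP now $2,802.60. Plan pays $959 − $191.80 = $767.20.
Bill 3, $1,526: 20% coinsurance on $1,526 = $305.20. Owner pays $305.20; OOP now $3,107.80. Plan pays $1,526 − $305.20 = $1,220.80.
Bill 4, $13,517: deductible met; 20% of $13,517 = $2,703.40. OOP would hit $5,811.20 > $4,375, so the cap limits the owner to $4,375 − $3,107.80 = $1,267.20. Insurer: $13,517 − $1,267.20 = $12,249.80.
Bill 5, $735: deductible met; 20% of $735 = $147. That would push OOP to $4,522, over the $4,375 cap, so owner pays $4,375 − $4,375 = $0. Insurer: $735 − $0 = $735.
Insurer total = bills − owner's total = $26,155 − $4,375 = $21,780.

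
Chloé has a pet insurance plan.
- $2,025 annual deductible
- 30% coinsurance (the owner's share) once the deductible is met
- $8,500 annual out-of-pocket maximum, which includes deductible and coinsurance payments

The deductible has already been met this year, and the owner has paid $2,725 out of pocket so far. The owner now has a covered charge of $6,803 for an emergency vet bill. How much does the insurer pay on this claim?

The deductible is already satisfied, so the full bill goes to coinsurance.
Coinsurance: $6,803 × 30% = $2,040.90.
Cumulative spending $2,725 + $2,040.90 = $4,765.90 stays under the $8,500 maximum.
Insurer pays the balance: $6,803 − $2,040.90 = $4,762.10.

$4,762.10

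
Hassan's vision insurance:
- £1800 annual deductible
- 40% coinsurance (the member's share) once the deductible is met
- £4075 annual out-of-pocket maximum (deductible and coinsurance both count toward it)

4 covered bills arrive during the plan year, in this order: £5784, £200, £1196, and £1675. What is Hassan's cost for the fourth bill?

Claim 1 (£5784): deductible takes £1800, £3984 remains; coinsurance £3984 × 40% = £1593.60. Cost to member: £3393.60. OOP to date £3393.60.
Claim 2 (£200): 40% coinsurance on £200 = £80. Member owes £80 (running OOP £3473.60).
Claim 3 (£1196): 40% coinsurance on £1196 = £478.40. Member owes £478.40 (running OOP £3952).
Claim 4 (£1675): 40% coinsurance on £1675 = £670. Adding that to £3952 gives £4622, past the £4075 cap; member pays only £4075 − £3952 = £123.

£123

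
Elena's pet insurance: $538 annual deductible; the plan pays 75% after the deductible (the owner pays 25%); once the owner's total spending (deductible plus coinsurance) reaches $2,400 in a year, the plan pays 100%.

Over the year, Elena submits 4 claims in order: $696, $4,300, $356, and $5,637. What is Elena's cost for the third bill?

$89

Claim 1 — $696: $538 to deductible, leaving $158; owner's 25% is $39.50. Cost to owner: $577.50. OOP to date $577.50.
Claim 2 — $4,300: 25% coinsurance on $4,300 = $1,075. Owner pays $1,075; OOP now $1,652.50.
Claim 3 — $356: deductible met; 25% of $356 = $89. Owner pays $89; OOP now $1,741.50.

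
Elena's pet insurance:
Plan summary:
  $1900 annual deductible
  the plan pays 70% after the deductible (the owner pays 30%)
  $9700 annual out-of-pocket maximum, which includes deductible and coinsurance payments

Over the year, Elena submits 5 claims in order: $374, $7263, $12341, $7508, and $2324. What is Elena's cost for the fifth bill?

Claim 1 — $374: fully absorbed by the deductible. Cost to owner: $374. OOP to date $374.
Claim 2 — $7263: deductible takes $1526, $5737 remains; owner's 30% is $1721.10. Owner owes $3247.10 (running OOP $3621.10).
Claim 3 — $12341: deductible already satisfied, so owner's share is 30% × $12341 = $3702.30. Owner owes $3702.30 (running OOP $7323.40).
Claim 4 — $7508: deductible met; 30% of $7508 = $2252.40. Owner pays $2252.40; OOP now $9575.80.
Claim 5 — $2324: deductible met; 30% of $2324 = $697.20. OOP would hit $10273 > $9700, so the cap limits the owner to $9700 − $9575.80 = $124.20.

$124.20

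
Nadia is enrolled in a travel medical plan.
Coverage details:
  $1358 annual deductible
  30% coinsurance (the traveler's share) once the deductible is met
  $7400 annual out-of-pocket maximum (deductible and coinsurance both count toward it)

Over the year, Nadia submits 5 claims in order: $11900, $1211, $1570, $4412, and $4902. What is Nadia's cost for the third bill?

$471

Bill 1, $11900: $1358 finishes the deductible; $10542 goes to coinsurance; 30% of $10542 = $3162.60. Traveler pays $4520.60; OOP now $4520.60.
Bill 2, $1211: deductible already satisfied, so traveler's share is 30% × $1211 = $363.30. Cost to traveler: $363.30. OOP to date $4883.90.
Bill 3, $1570: 30% coinsurance on $1570 = $471. Cost to traveler: $471. OOP to date $5354.90.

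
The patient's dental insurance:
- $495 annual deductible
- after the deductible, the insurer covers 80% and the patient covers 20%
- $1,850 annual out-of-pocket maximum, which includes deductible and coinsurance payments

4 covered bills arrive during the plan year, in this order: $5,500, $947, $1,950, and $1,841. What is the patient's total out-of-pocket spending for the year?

Bill 1, $5,500: $495 to deductible, leaving $5,005; coinsurance $5,005 × 20% = $1,001. Cost to patient: $1,496. OOP to date $1,496.
Bill 2, $947: 20% coinsurance on $947 = $189.40. Patient owes $189.40 (running OOP $1,685.40).
Bill 3, $1,950: deductible met; 20% of $1,950 = $390. That would push OOP to $2,075.40, over the $1,850 cap, so patient pays $1,850 − $1,685.40 = $164.60.
Bill 4, $1,841: 20% coinsurance on $1,841 = $368.20. That would push OOP to $2,218.20, over the $1,850 cap, so patient pays $1,850 − $1,850 = $0.
Summing the patient's payments: $1,496 + $189.40 + $164.60 + $0 = $1,850.

$1,850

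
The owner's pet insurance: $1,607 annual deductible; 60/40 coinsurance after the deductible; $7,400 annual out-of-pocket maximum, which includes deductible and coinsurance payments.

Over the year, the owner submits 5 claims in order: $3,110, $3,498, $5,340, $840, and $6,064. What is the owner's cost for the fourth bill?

$336

Claim 1 ($3,110): $1,607 to deductible, leaving $1,503; owner's 40% is $601.20. Owner pays $2,208.20; OOP now $2,208.20.
Claim 2 ($3,498): 40% coinsurance on $3,498 = $1,399.20. Owner pays $1,399.20; OOP now $3,607.40.
Claim 3 ($5,340): 40% coinsurance on $5,340 = $2,136. Cost to owner: $2,136. OOP to date $5,743.40.
Claim 4 ($840): deductible already satisfied, so owner's share is 40% × $840 = $336. Cost to owner: $336. OOP to date $6,079.40.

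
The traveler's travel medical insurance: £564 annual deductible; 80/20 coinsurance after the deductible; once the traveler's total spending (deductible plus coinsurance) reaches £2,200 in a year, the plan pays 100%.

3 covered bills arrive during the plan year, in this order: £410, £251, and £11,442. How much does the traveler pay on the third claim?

Claim 1 (£410): entire amount goes to the deductible. Traveler pays £410; OOP now £410.
Claim 2 (£251): deductible takes £154, £97 remains; coinsurance £97 × 20% = £19.40. Cost to traveler: £173.40. OOP to date £583.40.
Claim 3 (£11,442): 20% coinsurance on £11,442 = £2,288.40. OOP would hit £2,871.80 > £2,200, so the cap limits the traveler to £2,200 − £583.40 = £1,616.60.

£1,616.60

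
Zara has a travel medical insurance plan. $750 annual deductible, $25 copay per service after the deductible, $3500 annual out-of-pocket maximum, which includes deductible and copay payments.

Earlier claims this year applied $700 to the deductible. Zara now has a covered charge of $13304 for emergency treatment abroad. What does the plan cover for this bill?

Deductible still to meet: $750 − $700 = $50.
The remaining $13254 (= $13304 − $50) moves to the copay.
Copay on this service: $25.
Traveler responsibility before any cap: $50 + $25 = $75.
Cumulative spending $700 + $75 = $775 stays under the $3500 maximum.
Insurer pays the balance: $13304 − $75 = $13229.

$13229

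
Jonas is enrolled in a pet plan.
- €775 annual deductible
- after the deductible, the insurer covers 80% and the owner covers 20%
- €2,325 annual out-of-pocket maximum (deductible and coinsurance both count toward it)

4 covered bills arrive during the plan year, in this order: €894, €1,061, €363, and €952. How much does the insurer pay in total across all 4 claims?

#1 (€894): deductible takes €775, €119 remains; owner's 20% is €23.80. Cost to owner: €798.80. OOP to date €798.80. Plan pays €894 − €798.80 = €95.20.
#2 (€1,061): deductible already satisfied, so owner's share is 20% × €1,061 = €212.20. Owner owes €212.20 (running OOP €1,011). Insurer: €1,061 − €212.20 = €848.80.
#3 (€363): 20% coinsurance on €363 = €72.60. Owner owes €72.60 (running OOP €1,083.60). Insurer: €363 − €72.60 = €290.40.
#4 (€952): deductible met; 20% of €952 = €190.40. Owner owes €190.40 (running OOP €1,274). Plan pays €952 − €190.40 = €761.60.
Insurer total = bills − owner's total = €3,270 − €1,274 = €1,996.

€1,996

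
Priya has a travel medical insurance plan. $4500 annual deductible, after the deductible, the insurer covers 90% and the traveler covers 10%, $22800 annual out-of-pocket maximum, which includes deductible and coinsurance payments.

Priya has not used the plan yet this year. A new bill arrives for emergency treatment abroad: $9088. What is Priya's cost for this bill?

$4958.80

Nothing has been paid toward the $4500 deductible, so the first $4500 of this charge is applied there.
After the $4500 deductible portion, $9088 − $4500 = $4588 is subject to coinsurance.
Coinsurance: $4588 × 10% = $458.80.
So the traveler owes $4500 + $458.80 = $4958.80 before any cap.
Total out-of-pocket so far would be $0 + $4958.80 = $4958.80, below the $22800 cap — no reduction.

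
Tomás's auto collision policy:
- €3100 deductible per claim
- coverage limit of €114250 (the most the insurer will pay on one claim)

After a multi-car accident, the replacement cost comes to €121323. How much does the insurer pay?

After the deductible, €121323 − €3100 = €118223 remains.
The €114250 per-incident cap binds; insurer pays €114250.

€114250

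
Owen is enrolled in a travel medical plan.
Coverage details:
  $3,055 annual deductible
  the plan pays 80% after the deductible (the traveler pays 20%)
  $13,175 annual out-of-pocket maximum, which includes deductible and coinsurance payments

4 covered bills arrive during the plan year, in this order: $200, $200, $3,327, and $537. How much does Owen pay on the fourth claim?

Claim 1 ($200): entire amount goes to the deductible. Cost to traveler: $200. OOP to date $200.
Claim 2 ($200): entire amount goes to the deductible. Cost to traveler: $200. OOP to date $400.
Claim 3 ($3,327): $2,655 to deductible, leaving $672; coinsurance $672 × 20% = $134.40. Cost to traveler: $2,789.40. OOP to date $3,189.40.
Claim 4 ($537): deductible already satisfied, so traveler's share is 20% × $537 = $107.40. Traveler owes $107.40 (running OOP $3,296.80).

$107.40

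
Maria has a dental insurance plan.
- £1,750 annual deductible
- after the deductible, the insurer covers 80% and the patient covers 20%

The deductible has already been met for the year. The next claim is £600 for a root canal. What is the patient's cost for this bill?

£120

With the deductible met, the entire £600 is subject to coinsurance.
20% of £600 = £120 falls to the patient.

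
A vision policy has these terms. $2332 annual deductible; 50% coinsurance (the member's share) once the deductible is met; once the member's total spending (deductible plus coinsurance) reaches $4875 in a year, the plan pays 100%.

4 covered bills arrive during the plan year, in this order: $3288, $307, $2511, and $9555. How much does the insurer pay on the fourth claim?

$8899

#1 ($3288): $2332 to deductible, leaving $956; member's 50% is $478. Member pays $2810; OOP now $2810. Plan pays $3288 − $2810 = $478.
#2 ($307): deductible met; 50% of $307 = $153.50. Member owes $153.50 (running OOP $2963.50). Insurer: $307 − $153.50 = $153.50.
#3 ($2511): 50% coinsurance on $2511 = $1255.50. Cost to member: $1255.50. OOP to date $4219. Plan pays $2511 − $1255.50 = $1255.50.
#4 ($9555): deductible already satisfied, so member's share is 50% × $9555 = $4777.50. OOP would hit $8996.50 > $4875, so the cap limits the member to $4875 − $4219 = $656. Insurer: $9555 − $656 = $8899.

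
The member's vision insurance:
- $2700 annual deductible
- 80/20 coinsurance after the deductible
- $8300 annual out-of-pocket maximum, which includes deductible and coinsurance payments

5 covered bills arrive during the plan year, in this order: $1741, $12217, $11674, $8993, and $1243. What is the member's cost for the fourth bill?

$1013.60

Claim 1 — $1741: all of it applies to the deductible. Member pays $1741; OOP now $1741.
Claim 2 — $12217: deductible takes $959, $11258 remains; member's 20% is $2251.60. Member owes $3210.60 (running OOP $4951.60).
Claim 3 — $11674: 20% coinsurance on $11674 = $2334.80. Member owes $2334.80 (running OOP $7286.40).
Claim 4 — $8993: deductible met; 20% of $8993 = $1798.60. OOP would hit $9085 > $8300, so the cap limits the member to $8300 − $7286.40 = $1013.60.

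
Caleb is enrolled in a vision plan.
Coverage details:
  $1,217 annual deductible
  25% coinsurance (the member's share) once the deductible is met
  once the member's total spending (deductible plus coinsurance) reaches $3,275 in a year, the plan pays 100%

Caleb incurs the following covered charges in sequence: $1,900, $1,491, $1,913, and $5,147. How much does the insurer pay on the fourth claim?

$4,110.75

Claim 1 ($1,900): deductible takes $1,217, $683 remains; 25% of $683 = $170.75. Cost to member: $1,387.75. OOP to date $1,387.75. Insurer: $1,900 − $1,387.75 = $512.25.
Claim 2 ($1,491): deductible met; 25% of $1,491 = $372.75. Member owes $372.75 (running OOP $1,760.50). Plan pays $1,491 − $372.75 = $1,118.25.
Claim 3 ($1,913): 25% coinsurance on $1,913 = $478.25. Member pays $478.25; OOP now $2,238.75. Plan pays $1,913 − $478.25 = $1,434.75.
Claim 4 ($5,147): deductible already satisfied, so member's share is 25% × $5,147 = $1,286.75. OOP would hit $3,525.50 > $3,275, so the cap limits the member to $3,275 − $2,238.75 = $1,036.25. Plan pays $5,147 − $1,036.25 = $4,110.75.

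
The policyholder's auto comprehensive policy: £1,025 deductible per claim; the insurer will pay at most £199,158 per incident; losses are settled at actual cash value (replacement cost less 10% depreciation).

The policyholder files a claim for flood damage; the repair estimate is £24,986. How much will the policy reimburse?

£21,462.40

At 10% depreciation, ACV = £24,986 − £2,498.60 = £22,487.40.
Subtract the deductible: £22,487.40 − £1,025 = £21,462.40.
£21,462.40 is within the £199,158 limit, so the insurer pays £21,462.40.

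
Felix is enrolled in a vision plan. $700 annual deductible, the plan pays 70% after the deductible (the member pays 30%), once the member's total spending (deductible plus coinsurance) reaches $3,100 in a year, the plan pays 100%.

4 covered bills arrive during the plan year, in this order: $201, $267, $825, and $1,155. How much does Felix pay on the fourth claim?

Claim 1 ($201): all of it applies to the deductible. Member pays $201; OOP now $201.
Claim 2 ($267): entire amount goes to the deductible. Cost to member: $267. OOP to date $468.
Claim 3 ($825): $232 finishes the deductible; $593 goes to coinsurance; coinsurance $593 × 30% = $177.90. Member owes $409.90 (running OOP $877.90).
Claim 4 ($1,155): deductible already satisfied, so member's share is 30% × $1,155 = $346.50. Cost to member: $346.50. OOP to date $1,224.40.

$346.50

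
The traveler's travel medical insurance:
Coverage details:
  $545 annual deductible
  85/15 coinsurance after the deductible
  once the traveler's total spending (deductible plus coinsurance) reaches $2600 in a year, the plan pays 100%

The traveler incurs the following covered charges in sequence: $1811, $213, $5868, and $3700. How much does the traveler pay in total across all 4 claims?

$2202.05

Bill 1, $1811: deductible takes $545, $1266 remains; traveler's 15% is $189.90. Cost to traveler: $734.90. OOP to date $734.90.
Bill 2, $213: 15% coinsurance on $213 = $31.95. Traveler pays $31.95; OOP now $766.85.
Bill 3, $5868: deductible met; 15% of $5868 = $880.20. Traveler owes $880.20 (running OOP $1647.05).
Bill 4, $3700: deductible met; 15% of $3700 = $555. Traveler pays $555; OOP now $2202.05.
Summing the traveler's payments: $734.90 + $31.95 + $880.20 + $555 = $2202.05.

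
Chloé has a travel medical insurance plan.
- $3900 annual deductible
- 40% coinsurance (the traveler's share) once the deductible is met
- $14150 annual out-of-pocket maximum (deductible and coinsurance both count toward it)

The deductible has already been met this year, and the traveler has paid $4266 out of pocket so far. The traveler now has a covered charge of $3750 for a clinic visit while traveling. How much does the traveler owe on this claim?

$1500

With the deductible met, the entire $3750 is subject to coinsurance.
Coinsurance: $3750 × 40% = $1500.
Year-to-date out-of-pocket becomes $4266 + $1500 = $5766, still under the $14150 maximum, so no cap applies.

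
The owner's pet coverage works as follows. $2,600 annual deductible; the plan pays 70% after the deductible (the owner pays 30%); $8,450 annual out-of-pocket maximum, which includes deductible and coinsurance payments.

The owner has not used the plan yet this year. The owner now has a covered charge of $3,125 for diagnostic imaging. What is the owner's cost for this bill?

Deductible not yet touched, so the first $2,600 of the bill goes to the deductible.
The remaining $525 (= $3,125 − $2,600) moves to coinsurance.
30% of $525 = $157.50 falls to the owner.
So the owner owes $2,600 + $157.50 = $2,757.50 before any cap.
Cumulative spending $0 + $2,757.50 = $2,757.50 stays under the $8,450 maximum.

$2,757.50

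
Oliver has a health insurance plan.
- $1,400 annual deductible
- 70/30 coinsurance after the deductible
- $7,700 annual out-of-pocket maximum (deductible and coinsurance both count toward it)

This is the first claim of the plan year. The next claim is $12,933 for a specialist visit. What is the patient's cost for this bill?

$4,859.90

The full $1,400 deductible is still open; $1,400 of this bill applies to it.
After the $1,400 deductible portion, $12,933 − $1,400 = $11,533 is subject to coinsurance.
Coinsurance: $11,533 × 30% = $3,459.90.
So the patient owes $1,400 + $3,459.90 = $4,859.90 before any cap.
Total out-of-pocket so far would be $0 + $4,859.90 = $4,859.90, below the $7,700 cap — no reduction.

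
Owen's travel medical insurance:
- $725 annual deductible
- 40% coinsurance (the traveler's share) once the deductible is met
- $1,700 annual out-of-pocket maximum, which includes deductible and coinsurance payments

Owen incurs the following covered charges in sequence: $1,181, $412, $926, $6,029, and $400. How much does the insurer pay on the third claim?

Bill 1, $1,181: $725 to deductible, leaving $456; coinsurance $456 × 40% = $182.40. Traveler pays $907.40; OOP now $907.40. Insurer: $1,181 − $907.40 = $273.60.
Bill 2, $412: 40% coinsurance on $412 = $164.80. Traveler pays $164.80; OOP now $1,072.20. Insurer: $412 − $164.80 = $247.20.
Bill 3, $926: deductible already satisfied, so traveler's share is 40% × $926 = $370.40. Traveler pays $370.40; OOP now $1,442.60. Plan pays $926 − $370.40 = $555.60.

$555.60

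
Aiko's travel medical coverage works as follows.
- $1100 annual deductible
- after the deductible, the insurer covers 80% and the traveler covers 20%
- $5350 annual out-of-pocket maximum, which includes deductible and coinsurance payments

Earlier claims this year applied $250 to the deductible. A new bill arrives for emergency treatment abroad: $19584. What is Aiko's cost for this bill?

$250 of the $1100 deductible is already met, leaving $850.
After the $850 deductible portion, $19584 − $850 = $18734 is subject to coinsurance.
Traveler's 20% share of $18734 is $3746.80.
Traveler responsibility before any cap: $850 + $3746.80 = $4596.80.
Total out-of-pocket so far would be $250 + $4596.80 = $4846.80, below the $5350 cap — no reduction.

$4596.80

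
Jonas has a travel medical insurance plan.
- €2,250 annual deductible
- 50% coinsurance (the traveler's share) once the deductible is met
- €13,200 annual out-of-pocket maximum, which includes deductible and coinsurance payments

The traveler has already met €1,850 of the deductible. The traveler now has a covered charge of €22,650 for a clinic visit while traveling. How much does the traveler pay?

€11,350

€1,850 of the €2,250 deductible is already met, leaving €400.
The remaining €22,250 (= €22,650 − €400) moves to coinsurance.
Traveler's 50% share of €22,250 is €11,125.
That puts the traveler's cost at €400 + €11,125 = €11,525 before any cap.
That would bring total out-of-pocket to €13,375, past the €13,200 cap. The traveler is capped at €13,200 − €1,850 = €11,350 on this claim.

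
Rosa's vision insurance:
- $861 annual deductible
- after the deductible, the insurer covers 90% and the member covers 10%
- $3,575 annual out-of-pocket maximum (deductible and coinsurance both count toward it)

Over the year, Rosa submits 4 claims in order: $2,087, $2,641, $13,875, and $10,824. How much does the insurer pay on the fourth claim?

Claim 1 — $2,087: deductible takes $861, $1,226 remains; member's 10% is $122.60. Cost to member: $983.60. OOP to date $983.60. Plan pays $2,087 − $983.60 = $1,103.40.
Claim 2 — $2,641: deductible met; 10% of $2,641 = $264.10. Member owes $264.10 (running OOP $1,247.70). Insurer: $2,641 − $264.10 = $2,376.90.
Claim 3 — $13,875: deductible met; 10% of $13,875 = $1,387.50. Member owes $1,387.50 (running OOP $2,635.20). Plan pays $13,875 − $1,387.50 = $12,487.50.
Claim 4 — $10,824: 10% coinsurance on $10,824 = $1,082.40. That would push OOP to $3,717.60, over the $3,575 cap, so member pays $3,575 − $2,635.20 = $939.80. Plan pays $10,824 − $939.80 = $9,884.20.

$9,884.20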